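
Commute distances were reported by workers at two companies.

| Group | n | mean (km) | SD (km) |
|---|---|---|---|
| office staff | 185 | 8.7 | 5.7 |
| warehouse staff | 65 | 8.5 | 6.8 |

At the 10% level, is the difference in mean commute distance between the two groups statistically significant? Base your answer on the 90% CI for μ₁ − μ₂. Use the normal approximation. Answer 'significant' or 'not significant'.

SE₁ = s₁/√n₁ = 5.7/√185 = 0.4191; SE₂ = 6.8/√65 = 0.8434.
Independent samples, unequal variances: SE_diff = √(SE₁² + SE₂²) = √(0.17564481 + 0.71132356) = 0.9418.
z* = 1.645, so margin of error = 1.645 × 0.9418 = 1.5493.
Difference in means = 8.7 − 8.5 = 0.2000.
0.2000 ± 1.5493 → (-1.3493, 1.7493).
The interval (-1.3493, 1.7493) contains 0, so the difference is not significant.

not significant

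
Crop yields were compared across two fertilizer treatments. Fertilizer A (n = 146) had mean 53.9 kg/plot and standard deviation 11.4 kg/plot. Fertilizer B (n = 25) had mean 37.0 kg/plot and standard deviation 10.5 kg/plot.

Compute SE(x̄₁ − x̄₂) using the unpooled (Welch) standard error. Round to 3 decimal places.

Standard errors of each mean: 11.4/√146 = 0.9435 and 10.5/√25 = 2.1000.
SE(x̄₁ − x̄₂) = √(0.9435² + 2.1000²) = 2.3022 for independent samples with unequal variances.

2.302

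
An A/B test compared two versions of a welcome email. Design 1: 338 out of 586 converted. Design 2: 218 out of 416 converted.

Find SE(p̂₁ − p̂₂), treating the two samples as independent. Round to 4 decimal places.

First, p̂₁ = 338/586 = 0.5768; p̂₂ = 218/416 = 0.5240.
The two standard errors are √(0.5768×0.4232/586) = 0.02041 and √(0.5240×0.4760/416) = 0.02449.
Because the samples are independent, SE_diff = √(0.02041² + 0.02449²) = 0.03188.

0.0319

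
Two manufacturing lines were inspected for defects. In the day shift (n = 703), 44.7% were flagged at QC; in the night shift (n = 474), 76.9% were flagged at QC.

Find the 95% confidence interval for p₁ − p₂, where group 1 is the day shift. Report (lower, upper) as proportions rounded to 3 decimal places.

SE₁ = √(p̂₁(1−p̂₁)/n₁) = √(0.4470·0.5530/703) = 0.01875; SE₂ = √(0.7690·0.2310/474) = 0.01936.
Independent samples: SE of the difference = √(SE₁² + SE₂²) = √(0.0003515625 + 0.0003748096) = 0.02695.
z* for 95% confidence is 1.960, so the margin of error is 1.960 × 0.02695 = 0.05282.
Point estimate p̂₁ − p̂₂ = 0.4470 − 0.7690 = -0.3220.
-0.3220 ± 0.05282 → (-0.375, -0.269).

(-0.375, -0.269)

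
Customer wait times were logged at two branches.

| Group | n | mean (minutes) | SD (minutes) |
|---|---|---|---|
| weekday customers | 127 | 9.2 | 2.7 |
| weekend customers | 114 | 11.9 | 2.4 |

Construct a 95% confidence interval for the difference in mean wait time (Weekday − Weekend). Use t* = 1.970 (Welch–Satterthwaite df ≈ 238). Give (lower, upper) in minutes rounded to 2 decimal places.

Standard errors of each mean: 2.7/√127 = 0.2396 and 2.4/√114 = 0.2248.
SE(x̄₁ − x̄₂) = √(0.2396² + 0.2248²) = 0.3285 for independent samples with unequal variances.
With t* = 1.970, the margin is 1.970 × 0.3285 = 0.6471.
x̄₁ − x̄₂ = 9.2 − 11.9 = -2.7000; the interval is -2.7000 ± 0.6471 = (-3.35, -2.05).

(-3.35, -2.05)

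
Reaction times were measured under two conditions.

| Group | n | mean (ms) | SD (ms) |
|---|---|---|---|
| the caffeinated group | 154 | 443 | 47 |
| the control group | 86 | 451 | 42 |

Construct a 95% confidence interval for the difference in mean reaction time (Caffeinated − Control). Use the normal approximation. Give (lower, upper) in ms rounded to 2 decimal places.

SE₁ = s₁/√n₁ = 47/√154 = 3.7874; SE₂ = 42/√86 = 4.5290.
Independent samples, unequal variances: SE_diff = √(SE₁² + SE₂²) = √(14.34439876 + 20.511841) = 5.9039.
z* = 1.960, so margin of error = 1.960 × 5.9039 = 11.5716.
Difference in means = 443 − 451 = -8.0000.
-8.0000 ± 11.5716 → (-19.57, 3.57).

(-19.57, 3.57)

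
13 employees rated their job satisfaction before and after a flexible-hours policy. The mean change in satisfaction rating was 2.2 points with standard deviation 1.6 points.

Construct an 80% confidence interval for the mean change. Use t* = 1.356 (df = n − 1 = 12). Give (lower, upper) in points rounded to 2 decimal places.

This is a matched-pairs design, so SE = s_d/√n = 1.6/√13 = 0.4438.
Margin = 1.356 × 0.4438 = 0.6018; the interval is 2.2 ± 0.6018 = (1.60, 2.80).

(1.60, 2.80)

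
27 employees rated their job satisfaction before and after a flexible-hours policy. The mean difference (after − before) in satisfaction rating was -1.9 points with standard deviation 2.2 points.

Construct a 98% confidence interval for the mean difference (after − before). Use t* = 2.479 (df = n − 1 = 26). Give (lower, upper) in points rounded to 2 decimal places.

Paired design: SE = s_d/√n = 2.2/√27 = 0.4234.
t* = 2.479; margin of error = 2.479 × 0.4234 = 1.0496.
-1.9 ± 1.0496 → (-2.95, -0.85).

(-2.95, -0.85)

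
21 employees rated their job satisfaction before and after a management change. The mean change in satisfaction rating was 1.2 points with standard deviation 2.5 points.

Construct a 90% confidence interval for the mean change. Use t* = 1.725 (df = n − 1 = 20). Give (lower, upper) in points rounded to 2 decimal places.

(0.26, 2.14)

Paired design: SE = s_d/√n = 2.5/√21 = 0.5455.
t* = 1.725; margin of error = 1.725 × 0.5455 = 0.9410.
1.2 ± 0.9410 → (0.26, 2.14).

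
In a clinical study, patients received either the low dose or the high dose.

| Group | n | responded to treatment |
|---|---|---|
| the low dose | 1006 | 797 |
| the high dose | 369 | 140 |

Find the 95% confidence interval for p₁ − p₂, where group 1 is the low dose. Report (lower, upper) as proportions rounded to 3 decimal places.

First, p̂₁ = 797/1006 = 0.7922; p̂₂ = 140/369 = 0.3794.
The two standard errors are √(0.7922×0.2078/1006) = 0.01279 and √(0.3794×0.6206/369) = 0.02526.
Because the samples are independent, SE_diff = √(0.01279² + 0.02526²) = 0.02831.
Using z* = 1.960 for 95%, ME = 1.960 × 0.02831 = 0.05549.
p̂₁ − p̂₂ = 0.4128; interval 0.4128 ± 0.05549 gives (0.357, 0.468).

(0.357, 0.468)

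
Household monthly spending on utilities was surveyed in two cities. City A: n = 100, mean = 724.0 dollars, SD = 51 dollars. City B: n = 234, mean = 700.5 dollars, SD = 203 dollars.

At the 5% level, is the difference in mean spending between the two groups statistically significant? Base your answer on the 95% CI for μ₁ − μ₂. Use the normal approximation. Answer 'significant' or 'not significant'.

Standard errors of each mean: 51/√100 = 5.1000 and 203/√234 = 13.2705.
SE(x̄₁ − x̄₂) = √(5.1000² + 13.2705²) = 14.2168 for independent samples with unequal variances.
With z* = 1.960, the margin is 1.960 × 14.2168 = 27.8649.
x̄₁ − x̄₂ = 724.0 − 700.5 = 23.5000; the interval is 23.5000 ± 27.8649 = (-4.3649, 51.3649).
The interval (-4.3649, 51.3649) contains 0, so the difference is not significant.

not significant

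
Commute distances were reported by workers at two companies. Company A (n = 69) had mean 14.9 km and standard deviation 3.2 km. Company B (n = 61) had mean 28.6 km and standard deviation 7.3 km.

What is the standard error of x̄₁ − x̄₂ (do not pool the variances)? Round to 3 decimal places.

1.011

SE₁ = s₁/√n₁ = 3.2/√69 = 0.3852; SE₂ = 7.3/√61 = 0.9347.
Independent samples, unequal variances: SE_diff = √(SE₁² + SE₂²) = √(0.14837904 + 0.87366409) = 1.0110.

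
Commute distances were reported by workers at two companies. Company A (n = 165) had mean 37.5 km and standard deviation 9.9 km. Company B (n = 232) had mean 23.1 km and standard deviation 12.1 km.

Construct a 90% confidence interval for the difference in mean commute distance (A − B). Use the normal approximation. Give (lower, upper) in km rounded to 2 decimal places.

Standard errors of each mean: 9.9/√165 = 0.7707 and 12.1/√232 = 0.7944.
SE(x̄₁ − x̄₂) = √(0.7707² + 0.7944²) = 1.1068 for independent samples with unequal variances.
With z* = 1.645, the margin is 1.645 × 1.1068 = 1.8207.
x̄₁ − x̄₂ = 37.5 − 23.1 = 14.4000; the interval is 14.4000 ± 1.8207 = (12.58, 16.22).

(12.58, 16.22)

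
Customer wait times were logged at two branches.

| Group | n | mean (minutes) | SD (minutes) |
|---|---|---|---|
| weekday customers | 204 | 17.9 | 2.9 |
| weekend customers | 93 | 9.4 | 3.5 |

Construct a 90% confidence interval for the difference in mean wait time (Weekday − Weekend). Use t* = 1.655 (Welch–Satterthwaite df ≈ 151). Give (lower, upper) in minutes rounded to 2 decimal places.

(7.81, 9.19)

Per-group SEs: s₁/√n₁ = 2.9/√204 = 0.2030, s₂/√n₂ = 3.5/√93 = 0.3629.
Unpooled SE of the difference: √(0.041209 + 0.13169641) = 0.4158.
Margin of error = t* · SE = 1.655 × 0.4158 = 0.6881.
x̄₁ − x̄₂ = 17.9 − 9.4 = 8.5000.
CI: 8.5000 ± 0.6881 = (7.81, 9.19).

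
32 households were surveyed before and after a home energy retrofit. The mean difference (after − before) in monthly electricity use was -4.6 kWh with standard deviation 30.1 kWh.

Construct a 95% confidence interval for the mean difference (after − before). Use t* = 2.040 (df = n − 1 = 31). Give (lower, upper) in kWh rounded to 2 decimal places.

Paired design: SE = s_d/√n = 30.1/√32 = 5.3210.
t* = 2.040; margin of error = 2.040 × 5.3210 = 10.8548.
-4.6 ± 10.8548 → (-15.45, 6.25).

(-15.45, 6.25)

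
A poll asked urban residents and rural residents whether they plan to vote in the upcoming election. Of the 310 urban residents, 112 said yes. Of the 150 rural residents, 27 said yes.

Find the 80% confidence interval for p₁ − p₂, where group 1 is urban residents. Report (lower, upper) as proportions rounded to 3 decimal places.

Sample proportions: 112/310 = 0.3613, 27/150 = 0.1800.
Each SE is √(p̂(1−p̂)/n): √(0.3613·0.6387/310) = 0.02728 and √(0.1800·0.8200/150) = 0.03137.
SE(p̂₁ − p̂₂) = √(SE₁² + SE₂²) = √(0.0007441984 + 0.0009840769) = 0.04157, since the two samples are independent.
At 80% confidence z* = 1.282; margin = 1.282 × 0.04157 = 0.05329.
The difference is 0.3613 − 0.1800 = 0.1813, so the interval is 0.1813 ± 0.05329 = (0.128, 0.235).

(0.128, 0.235)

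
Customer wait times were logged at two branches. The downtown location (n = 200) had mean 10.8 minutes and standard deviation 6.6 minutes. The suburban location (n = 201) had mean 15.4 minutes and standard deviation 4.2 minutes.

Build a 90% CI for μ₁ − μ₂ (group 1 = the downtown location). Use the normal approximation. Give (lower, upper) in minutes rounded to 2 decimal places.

(-5.51, -3.69)

SE₁ = s₁/√n₁ = 6.6/√200 = 0.4667; SE₂ = 4.2/√201 = 0.2962.
Independent samples, unequal variances: SE_diff = √(SE₁² + SE₂²) = √(0.21780889 + 0.08773444) = 0.5528.
z* = 1.645, so margin of error = 1.645 × 0.5528 = 0.9094.
Difference in means = 10.8 − 15.4 = -4.6000.
-4.6000 ± 0.9094 → (-5.51, -3.69).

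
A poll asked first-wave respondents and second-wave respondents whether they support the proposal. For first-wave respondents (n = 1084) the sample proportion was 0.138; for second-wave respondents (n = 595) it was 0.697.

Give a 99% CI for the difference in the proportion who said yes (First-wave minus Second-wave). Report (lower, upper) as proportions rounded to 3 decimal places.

(-0.615, -0.503)

Each SE is √(p̂(1−p̂)/n): √(0.1380·0.8620/1084) = 0.01048 and √(0.6970·0.3030/595) = 0.01884.
SE(p̂₁ − p̂₂) = √(SE₁² + SE₂²) = √(0.0001098304 + 0.0003549456) = 0.02156, since the two samples are independent.
At 99% confidence z* = 2.576; margin = 2.576 × 0.02156 = 0.05554.
The difference is 0.1380 − 0.6970 = -0.5590, so the interval is -0.5590 ± 0.05554 = (-0.615, -0.503).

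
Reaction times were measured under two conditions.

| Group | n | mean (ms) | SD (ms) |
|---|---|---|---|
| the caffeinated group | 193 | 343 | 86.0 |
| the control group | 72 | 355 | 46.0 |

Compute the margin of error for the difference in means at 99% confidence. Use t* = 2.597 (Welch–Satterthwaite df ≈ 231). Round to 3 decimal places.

21.370

Standard errors of each mean: 86.0/√193 = 6.1904 and 46.0/√72 = 5.4212.
SE(x̄₁ − x̄₂) = √(6.1904² + 5.4212²) = 8.2286 for independent samples with unequal variances.
With t* = 2.597, the margin is 2.597 × 8.2286 = 21.3697.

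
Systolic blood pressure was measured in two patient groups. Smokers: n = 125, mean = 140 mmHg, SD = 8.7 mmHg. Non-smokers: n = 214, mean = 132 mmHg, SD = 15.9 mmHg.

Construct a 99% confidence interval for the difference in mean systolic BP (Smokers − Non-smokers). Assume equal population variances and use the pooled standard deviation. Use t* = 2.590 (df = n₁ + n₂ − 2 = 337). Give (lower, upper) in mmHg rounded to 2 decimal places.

(4.01, 11.99)

s_p = √[((n₁−1)s₁² + (n₂−1)s₂²)/(n₁+n₂−2)] = √[(124·8.7² + 213·15.9²)/337] = 13.6981.
SE = 13.6981·√(1/125 + 1/214) = 1.5420.
With t* = 2.590, margin = 2.590 × 1.5420 = 3.9938.
x̄₁ − x̄₂ = 140 − 132 = 8.0000; interval 8.0000 ± 3.9938 = (4.01, 11.99).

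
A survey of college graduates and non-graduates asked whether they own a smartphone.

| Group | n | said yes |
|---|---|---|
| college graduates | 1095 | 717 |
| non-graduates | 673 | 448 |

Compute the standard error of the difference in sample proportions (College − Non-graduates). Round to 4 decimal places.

p̂₁ = 717/1095 = 0.6548 and p̂₂ = 448/673 = 0.6657.
SE₁ = √(p̂₁(1−p̂₁)/n₁) = √(0.6548·0.3452/1095) = 0.01437; SE₂ = √(0.6657·0.3343/673) = 0.01818.
Independent samples: SE of the difference = √(SE₁² + SE₂²) = √(0.0002064969 + 0.0003305124) = 0.02317.

0.0232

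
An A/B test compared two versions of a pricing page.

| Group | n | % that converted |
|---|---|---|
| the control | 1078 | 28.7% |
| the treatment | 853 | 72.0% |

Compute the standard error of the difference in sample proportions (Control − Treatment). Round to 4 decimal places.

The two standard errors are √(0.2870×0.7130/1078) = 0.01378 and √(0.7200×0.2800/853) = 0.01537.
Because the samples are independent, SE_diff = √(0.01378² + 0.01537²) = 0.02064.

0.0206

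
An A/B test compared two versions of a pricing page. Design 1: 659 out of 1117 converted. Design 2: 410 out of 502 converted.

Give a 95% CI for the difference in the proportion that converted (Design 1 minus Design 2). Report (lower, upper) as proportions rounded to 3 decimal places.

(-0.271, -0.182)

p̂₁ = 659/1117 = 0.5900 and p̂₂ = 410/502 = 0.8167.
SE₁ = √(p̂₁(1−p̂₁)/n₁) = √(0.5900·0.4100/1117) = 0.01472; SE₂ = √(0.8167·0.1833/502) = 0.01727.
Independent samples: SE of the difference = √(SE₁² + SE₂²) = √(0.0002166784 + 0.0002982529) = 0.02269.
z* for 95% confidence is 1.960, so the margin of error is 1.960 × 0.02269 = 0.04447.
Point estimate p̂₁ − p̂₂ = 0.5900 − 0.8167 = -0.2267.
-0.2267 ± 0.04447 → (-0.271, -0.182).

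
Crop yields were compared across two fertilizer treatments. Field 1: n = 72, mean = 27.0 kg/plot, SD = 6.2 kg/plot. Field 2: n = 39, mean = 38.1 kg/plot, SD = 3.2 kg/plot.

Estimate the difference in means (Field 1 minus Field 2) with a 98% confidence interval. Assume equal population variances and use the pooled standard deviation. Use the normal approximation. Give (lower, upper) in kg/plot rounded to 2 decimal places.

(-13.57, -8.63)

Pooled variance s_p² = [71·6.2² + 38·3.2²] / (72+39−2) = 28.6088, so s_p = 5.3487.
SE_diff = s_p·√(1/n₁ + 1/n₂) = 5.3487·√(1/72 + 1/39) = 1.0634.
z* = 2.326; margin = 2.326 × 1.0634 = 2.4735.
Difference = 27.0 − 38.1 = -11.1000.
-11.1000 ± 2.4735 → (-13.57, -8.63).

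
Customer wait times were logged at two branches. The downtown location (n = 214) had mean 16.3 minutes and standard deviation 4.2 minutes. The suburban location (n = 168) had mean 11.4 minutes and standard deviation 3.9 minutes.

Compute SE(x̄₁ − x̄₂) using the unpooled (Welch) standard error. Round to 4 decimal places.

0.4159

Standard errors of each mean: 4.2/√214 = 0.2871 and 3.9/√168 = 0.3009.
SE(x̄₁ − x̄₂) = √(0.2871² + 0.3009²) = 0.4159 for independent samples with unequal variances.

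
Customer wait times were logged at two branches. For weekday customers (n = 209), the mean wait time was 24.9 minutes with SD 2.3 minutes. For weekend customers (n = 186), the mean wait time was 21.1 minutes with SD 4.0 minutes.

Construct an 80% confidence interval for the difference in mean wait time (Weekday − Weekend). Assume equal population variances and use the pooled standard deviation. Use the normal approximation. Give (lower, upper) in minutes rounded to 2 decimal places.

Pooled variance s_p² = [208·2.3² + 185·4.0²] / (209+186−2) = 10.3316, so s_p = 3.2143.
SE_diff = s_p·√(1/n₁ + 1/n₂) = 3.2143·√(1/209 + 1/186) = 0.3240.
z* = 1.282; margin = 1.282 × 0.3240 = 0.4154.
Difference = 24.9 − 21.1 = 3.8000.
3.8000 ± 0.4154 → (3.38, 4.22).

(3.38, 4.22)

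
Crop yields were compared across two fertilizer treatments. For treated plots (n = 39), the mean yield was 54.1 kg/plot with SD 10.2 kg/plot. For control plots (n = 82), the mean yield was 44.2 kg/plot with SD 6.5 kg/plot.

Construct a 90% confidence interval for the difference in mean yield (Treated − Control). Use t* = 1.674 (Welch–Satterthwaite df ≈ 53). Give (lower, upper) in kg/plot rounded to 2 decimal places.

Standard errors of each mean: 10.2/√39 = 1.6333 and 6.5/√82 = 0.7178.
SE(x̄₁ − x̄₂) = √(1.6333² + 0.7178²) = 1.7841 for independent samples with unequal variances.
With t* = 1.674, the margin is 1.674 × 1.7841 = 2.9866.
x̄₁ − x̄₂ = 54.1 − 44.2 = 9.9000; the interval is 9.9000 ± 2.9866 = (6.91, 12.89).

(6.91, 12.89)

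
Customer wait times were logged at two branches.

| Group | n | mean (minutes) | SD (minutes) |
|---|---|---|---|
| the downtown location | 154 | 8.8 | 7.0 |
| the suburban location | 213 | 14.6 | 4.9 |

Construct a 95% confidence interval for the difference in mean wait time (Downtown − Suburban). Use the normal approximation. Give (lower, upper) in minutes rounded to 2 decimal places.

(-7.09, -4.51)

Standard errors of each mean: 7.0/√154 = 0.5641 and 4.9/√213 = 0.3357.
SE(x̄₁ − x̄₂) = √(0.5641² + 0.3357²) = 0.6564 for independent samples with unequal variances.
With z* = 1.960, the margin is 1.960 × 0.6564 = 1.2865.
x̄₁ − x̄₂ = 8.8 − 14.6 = -5.8000; the interval is -5.8000 ± 1.2865 = (-7.09, -4.51).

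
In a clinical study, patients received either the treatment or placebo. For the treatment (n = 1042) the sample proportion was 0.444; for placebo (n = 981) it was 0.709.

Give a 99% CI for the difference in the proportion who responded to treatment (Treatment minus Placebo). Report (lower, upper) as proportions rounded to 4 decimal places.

The two standard errors are √(0.4440×0.5560/1042) = 0.01539 and √(0.7090×0.2910/981) = 0.01450.
Because the samples are independent, SE_diff = √(0.01539² + 0.01450²) = 0.02114.
Using z* = 2.576 for 99%, ME = 2.576 × 0.02114 = 0.05446.
p̂₁ − p̂₂ = -0.2650; interval -0.2650 ± 0.05446 gives (-0.3195, -0.2105).

(-0.3195, -0.2105)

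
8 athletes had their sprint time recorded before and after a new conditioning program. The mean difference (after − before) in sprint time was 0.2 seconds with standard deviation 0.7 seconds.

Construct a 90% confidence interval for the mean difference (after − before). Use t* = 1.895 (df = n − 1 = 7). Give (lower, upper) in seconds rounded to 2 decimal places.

Paired design: SE = s_d/√n = 0.7/√8 = 0.2475.
t* = 1.895; margin of error = 1.895 × 0.2475 = 0.4690.
0.2 ± 0.4690 → (-0.27, 0.67).

(-0.27, 0.67)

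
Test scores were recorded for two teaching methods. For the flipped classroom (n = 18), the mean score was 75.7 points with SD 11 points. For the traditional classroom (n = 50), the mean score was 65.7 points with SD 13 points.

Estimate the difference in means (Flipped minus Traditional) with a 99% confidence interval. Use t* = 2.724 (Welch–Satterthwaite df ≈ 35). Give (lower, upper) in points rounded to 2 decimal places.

Standard errors of each mean: 11/√18 = 2.5927 and 13/√50 = 1.8385.
SE(x̄₁ − x̄₂) = √(2.5927² + 1.8385²) = 3.1784 for independent samples with unequal variances.
With t* = 2.724, the margin is 2.724 × 3.1784 = 8.6580.
x̄₁ − x̄₂ = 75.7 − 65.7 = 10.0000; the interval is 10.0000 ± 8.6580 = (1.34, 18.66).

(1.34, 18.66)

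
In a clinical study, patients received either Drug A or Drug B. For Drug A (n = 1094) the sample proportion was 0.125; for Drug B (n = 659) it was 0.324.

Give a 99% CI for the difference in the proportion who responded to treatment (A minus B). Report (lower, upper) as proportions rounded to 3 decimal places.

(-0.253, -0.145)

Each SE is √(p̂(1−p̂)/n): √(0.1250·0.8750/1094) = 0.01000 and √(0.3240·0.6760/659) = 0.01823.
SE(p̂₁ − p̂₂) = √(SE₁² + SE₂²) = √(0.0001 + 0.0003323329) = 0.02079, since the two samples are independent.
At 99% confidence z* = 2.576; margin = 2.576 × 0.02079 = 0.05356.
The difference is 0.1250 − 0.3240 = -0.1990, so the interval is -0.1990 ± 0.05356 = (-0.253, -0.145).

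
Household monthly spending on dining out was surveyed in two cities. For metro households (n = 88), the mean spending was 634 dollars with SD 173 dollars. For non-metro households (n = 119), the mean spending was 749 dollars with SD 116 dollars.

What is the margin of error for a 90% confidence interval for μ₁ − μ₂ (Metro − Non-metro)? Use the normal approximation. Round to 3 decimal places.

35.019

Per-group SEs: s₁/√n₁ = 173/√88 = 18.4419, s₂/√n₂ = 116/√119 = 10.6337.
Unpooled SE of the difference: √(340.10367561 + 113.07557569) = 21.2880.
Margin of error = z* · SE = 1.645 × 21.2880 = 35.0188.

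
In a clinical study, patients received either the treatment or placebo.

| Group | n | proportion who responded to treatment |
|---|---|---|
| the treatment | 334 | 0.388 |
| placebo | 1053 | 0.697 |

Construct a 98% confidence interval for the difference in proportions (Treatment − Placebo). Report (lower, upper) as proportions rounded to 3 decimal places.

(-0.379, -0.239)

SE₁ = √(p̂₁(1−p̂₁)/n₁) = √(0.3880·0.6120/334) = 0.02666; SE₂ = √(0.6970·0.3030/1053) = 0.01416.
Independent samples: SE of the difference = √(SE₁² + SE₂²) = √(0.0007107556 + 0.0002005056) = 0.03019.
z* for 98% confidence is 2.326, so the margin of error is 2.326 × 0.03019 = 0.07022.
Point estimate p̂₁ − p̂₂ = 0.3880 − 0.6970 = -0.3090.
-0.3090 ± 0.07022 → (-0.379, -0.239).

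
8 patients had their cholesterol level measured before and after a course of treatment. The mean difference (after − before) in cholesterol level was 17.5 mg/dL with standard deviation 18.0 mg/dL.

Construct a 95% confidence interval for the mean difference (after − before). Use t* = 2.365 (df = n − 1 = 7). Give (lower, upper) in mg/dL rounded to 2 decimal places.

(2.45, 32.55)

This is a matched-pairs design, so SE = s_d/√n = 18.0/√8 = 6.3640.
Margin = 2.365 × 6.3640 = 15.0509; the interval is 17.5 ± 15.0509 = (2.45, 32.55).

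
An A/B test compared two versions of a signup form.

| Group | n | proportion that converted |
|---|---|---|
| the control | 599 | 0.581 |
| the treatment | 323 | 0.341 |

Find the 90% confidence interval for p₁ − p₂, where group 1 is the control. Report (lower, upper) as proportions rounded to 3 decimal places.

(0.185, 0.295)

The two standard errors are √(0.5810×0.4190/599) = 0.02016 and √(0.3410×0.6590/323) = 0.02638.
Because the samples are independent, SE_diff = √(0.02016² + 0.02638²) = 0.03320.
Using z* = 1.645 for 90%, ME = 1.645 × 0.03320 = 0.05461.
p̂₁ − p̂₂ = 0.2400; interval 0.2400 ± 0.05461 gives (0.185, 0.295).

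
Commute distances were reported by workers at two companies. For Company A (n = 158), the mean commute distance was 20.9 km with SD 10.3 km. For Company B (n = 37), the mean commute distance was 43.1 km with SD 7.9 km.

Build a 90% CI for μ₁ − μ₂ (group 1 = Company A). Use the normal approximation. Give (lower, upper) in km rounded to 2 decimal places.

Standard errors of each mean: 10.3/√158 = 0.8194 and 7.9/√37 = 1.2988.
SE(x̄₁ − x̄₂) = √(0.8194² + 1.2988²) = 1.5357 for independent samples with unequal variances.
With z* = 1.645, the margin is 1.645 × 1.5357 = 2.5262.
x̄₁ − x̄₂ = 20.9 − 43.1 = -22.2000; the interval is -22.2000 ± 2.5262 = (-24.73, -19.67).

(-24.73, -19.67)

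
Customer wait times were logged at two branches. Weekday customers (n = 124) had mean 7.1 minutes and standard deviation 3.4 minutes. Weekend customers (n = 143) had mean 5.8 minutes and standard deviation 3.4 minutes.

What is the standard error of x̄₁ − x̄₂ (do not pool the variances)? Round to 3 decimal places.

SE₁ = s₁/√n₁ = 3.4/√124 = 0.3053; SE₂ = 3.4/√143 = 0.2843.
Independent samples, unequal variances: SE_diff = √(SE₁² + SE₂²) = √(0.09320809 + 0.08082649) = 0.4172.

0.417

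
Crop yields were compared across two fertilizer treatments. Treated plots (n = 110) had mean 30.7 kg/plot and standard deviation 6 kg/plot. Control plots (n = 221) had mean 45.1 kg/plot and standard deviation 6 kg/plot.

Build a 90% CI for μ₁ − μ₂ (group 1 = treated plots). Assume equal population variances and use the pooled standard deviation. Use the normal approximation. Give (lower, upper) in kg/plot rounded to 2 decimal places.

s_p = √[((n₁−1)s₁² + (n₂−1)s₂²)/(n₁+n₂−2)] = √[(109·6² + 220·6²)/329] = 6.0000.
SE = 6.0000·√(1/110 + 1/221) = 0.7001.
With z* = 1.645, margin = 1.645 × 0.7001 = 1.1517.
x̄₁ − x̄₂ = 30.7 − 45.1 = -14.4000; interval -14.4000 ± 1.1517 = (-15.55, -13.25).

(-15.55, -13.25)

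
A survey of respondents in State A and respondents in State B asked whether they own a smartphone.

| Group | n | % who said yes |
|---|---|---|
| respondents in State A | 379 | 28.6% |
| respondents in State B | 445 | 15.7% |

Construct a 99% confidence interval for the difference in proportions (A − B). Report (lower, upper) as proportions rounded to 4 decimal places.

(0.0545, 0.2035)

SE₁ = √(p̂₁(1−p̂₁)/n₁) = √(0.2860·0.7140/379) = 0.02321; SE₂ = √(0.1570·0.8430/445) = 0.01725.
Independent samples: SE of the difference = √(SE₁² + SE₂²) = √(0.0005387041 + 0.0002975625) = 0.02892.
z* for 99% confidence is 2.576, so the margin of error is 2.576 × 0.02892 = 0.07450.
Point estimate p̂₁ − p̂₂ = 0.2860 − 0.1570 = 0.1290.
0.1290 ± 0.07450 → (0.0545, 0.2035).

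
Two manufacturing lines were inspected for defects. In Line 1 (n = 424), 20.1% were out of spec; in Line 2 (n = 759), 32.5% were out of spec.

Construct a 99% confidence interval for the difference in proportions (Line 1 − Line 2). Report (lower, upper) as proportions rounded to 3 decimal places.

(-0.191, -0.057)

The two standard errors are √(0.2010×0.7990/424) = 0.01946 and √(0.3250×0.6750/759) = 0.01700.
Because the samples are independent, SE_diff = √(0.01946² + 0.01700²) = 0.02584.
Using z* = 2.576 for 99%, ME = 2.576 × 0.02584 = 0.06656.
p̂₁ − p̂₂ = -0.1240; interval -0.1240 ± 0.06656 gives (-0.191, -0.057).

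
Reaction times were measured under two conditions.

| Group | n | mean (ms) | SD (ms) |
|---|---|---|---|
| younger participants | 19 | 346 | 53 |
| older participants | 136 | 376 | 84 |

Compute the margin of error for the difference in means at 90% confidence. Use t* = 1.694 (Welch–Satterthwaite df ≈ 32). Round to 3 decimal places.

23.940

Per-group SEs: s₁/√n₁ = 53/√19 = 12.1590, s₂/√n₂ = 84/√136 = 7.2029.
Unpooled SE of the difference: √(147.841281 + 51.88176841) = 14.1323.
Margin of error = t* · SE = 1.694 × 14.1323 = 23.9401.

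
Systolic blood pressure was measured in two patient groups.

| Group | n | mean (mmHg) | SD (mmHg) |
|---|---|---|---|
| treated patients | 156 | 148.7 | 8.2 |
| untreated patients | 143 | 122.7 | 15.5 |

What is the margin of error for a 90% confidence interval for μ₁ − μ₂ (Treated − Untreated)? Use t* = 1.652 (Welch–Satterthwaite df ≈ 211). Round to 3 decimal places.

2.400

Per-group SEs: s₁/√n₁ = 8.2/√156 = 0.6565, s₂/√n₂ = 15.5/√143 = 1.2962.
Unpooled SE of the difference: √(0.43099225 + 1.68013444) = 1.4530.
Margin of error = t* · SE = 1.652 × 1.4530 = 2.4004.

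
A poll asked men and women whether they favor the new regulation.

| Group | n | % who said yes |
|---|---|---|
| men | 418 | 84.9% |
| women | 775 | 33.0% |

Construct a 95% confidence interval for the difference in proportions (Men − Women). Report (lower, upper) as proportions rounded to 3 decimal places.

(0.471, 0.567)

The two standard errors are √(0.8490×0.1510/418) = 0.01751 and √(0.3300×0.6700/775) = 0.01689.
Because the samples are independent, SE_diff = √(0.01751² + 0.01689²) = 0.02433.
Using z* = 1.960 for 95%, ME = 1.960 × 0.02433 = 0.04769.
p̂₁ − p̂₂ = 0.5190; interval 0.5190 ± 0.04769 gives (0.471, 0.567).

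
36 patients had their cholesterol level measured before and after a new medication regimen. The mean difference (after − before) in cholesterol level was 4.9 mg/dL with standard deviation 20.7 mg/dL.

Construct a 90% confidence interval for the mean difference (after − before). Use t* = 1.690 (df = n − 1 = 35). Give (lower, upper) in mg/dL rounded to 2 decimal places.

This is a matched-pairs design, so SE = s_d/√n = 20.7/√36 = 3.4500.
Margin = 1.690 × 3.4500 = 5.8305; the interval is 4.9 ± 5.8305 = (-0.93, 10.73).

(-0.93, 10.73)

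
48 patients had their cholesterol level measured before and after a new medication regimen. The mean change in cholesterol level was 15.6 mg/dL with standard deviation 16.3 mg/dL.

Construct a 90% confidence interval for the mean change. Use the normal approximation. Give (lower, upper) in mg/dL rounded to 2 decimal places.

This is a matched-pairs design, so SE = s_d/√n = 16.3/√48 = 2.3527.
Margin = 1.645 × 2.3527 = 3.8702; the interval is 15.6 ± 3.8702 = (11.73, 19.47).

(11.73, 19.47)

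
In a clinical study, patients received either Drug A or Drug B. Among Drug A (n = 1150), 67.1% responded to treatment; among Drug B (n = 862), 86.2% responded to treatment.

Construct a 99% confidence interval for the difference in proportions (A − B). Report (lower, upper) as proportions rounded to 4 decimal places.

(-0.2378, -0.1442)

The two standard errors are √(0.6710×0.3290/1150) = 0.01386 and √(0.8620×0.1380/862) = 0.01175.
Because the samples are independent, SE_diff = √(0.01386² + 0.01175²) = 0.01817.
Using z* = 2.576 for 99%, ME = 2.576 × 0.01817 = 0.04681.
p̂₁ − p̂₂ = -0.1910; interval -0.1910 ± 0.04681 gives (-0.2378, -0.1442).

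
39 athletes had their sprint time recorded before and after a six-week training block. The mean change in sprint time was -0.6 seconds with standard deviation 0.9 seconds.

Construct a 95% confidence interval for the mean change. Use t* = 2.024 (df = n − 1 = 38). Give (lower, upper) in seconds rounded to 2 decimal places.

(-0.89, -0.31)

Paired design: SE = s_d/√n = 0.9/√39 = 0.1441.
t* = 2.024; margin of error = 2.024 × 0.1441 = 0.2917.
-0.6 ± 0.2917 → (-0.89, -0.31).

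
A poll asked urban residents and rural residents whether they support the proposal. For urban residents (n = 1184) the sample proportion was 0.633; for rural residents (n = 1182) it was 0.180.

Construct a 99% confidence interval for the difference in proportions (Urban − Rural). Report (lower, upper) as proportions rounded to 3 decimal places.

(0.407, 0.499)

The two standard errors are √(0.6330×0.3670/1184) = 0.01401 and √(0.1800×0.8200/1182) = 0.01117.
Because the samples are independent, SE_diff = √(0.01401² + 0.01117²) = 0.01792.
Using z* = 2.576 for 99%, ME = 2.576 × 0.01792 = 0.04616.
p̂₁ − p̂₂ = 0.4530; interval 0.4530 ± 0.04616 gives (0.407, 0.499).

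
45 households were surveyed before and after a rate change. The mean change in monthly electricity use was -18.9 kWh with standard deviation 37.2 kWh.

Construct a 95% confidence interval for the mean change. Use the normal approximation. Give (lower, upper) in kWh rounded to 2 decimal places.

(-29.77, -8.03)

Paired design: SE = s_d/√n = 37.2/√45 = 5.5454.
z* = 1.960; margin of error = 1.960 × 5.5454 = 10.8690.
-18.9 ± 10.8690 → (-29.77, -8.03).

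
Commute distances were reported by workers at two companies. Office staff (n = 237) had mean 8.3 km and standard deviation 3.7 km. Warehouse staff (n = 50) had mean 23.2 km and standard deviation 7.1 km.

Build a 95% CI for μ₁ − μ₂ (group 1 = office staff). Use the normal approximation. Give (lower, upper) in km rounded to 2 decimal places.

SE₁ = s₁/√n₁ = 3.7/√237 = 0.2403; SE₂ = 7.1/√50 = 1.0041.
Independent samples, unequal variances: SE_diff = √(SE₁² + SE₂²) = √(0.05774409 + 1.00821681) = 1.0325.
z* = 1.960, so margin of error = 1.960 × 1.0325 = 2.0237.
Difference in means = 8.3 − 23.2 = -14.9000.
-14.9000 ± 2.0237 → (-16.92, -12.88).

(-16.92, -12.88)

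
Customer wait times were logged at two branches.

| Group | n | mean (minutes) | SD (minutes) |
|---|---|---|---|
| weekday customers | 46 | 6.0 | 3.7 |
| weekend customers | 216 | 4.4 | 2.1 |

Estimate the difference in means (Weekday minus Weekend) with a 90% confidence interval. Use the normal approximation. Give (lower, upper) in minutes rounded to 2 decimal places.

(0.67, 2.53)

Standard errors of each mean: 3.7/√46 = 0.5455 and 2.1/√216 = 0.1429.
SE(x̄₁ − x̄₂) = √(0.5455² + 0.1429²) = 0.5639 for independent samples with unequal variances.
With z* = 1.645, the margin is 1.645 × 0.5639 = 0.9276.
x̄₁ − x̄₂ = 6.0 − 4.4 = 1.6000; the interval is 1.6000 ± 0.9276 = (0.67, 2.53).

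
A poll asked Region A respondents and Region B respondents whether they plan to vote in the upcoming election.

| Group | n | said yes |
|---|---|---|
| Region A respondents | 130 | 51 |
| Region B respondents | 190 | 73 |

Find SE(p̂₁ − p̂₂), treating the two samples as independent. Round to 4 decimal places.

Sample proportions: 51/130 = 0.3923, 73/190 = 0.3842.
Each SE is √(p̂(1−p̂)/n): √(0.3923·0.6077/130) = 0.04282 and √(0.3842·0.6158/190) = 0.03529.
SE(p̂₁ − p̂₂) = √(SE₁² + SE₂²) = √(0.0018335524 + 0.0012453841) = 0.05549, since the two samples are independent.

0.0555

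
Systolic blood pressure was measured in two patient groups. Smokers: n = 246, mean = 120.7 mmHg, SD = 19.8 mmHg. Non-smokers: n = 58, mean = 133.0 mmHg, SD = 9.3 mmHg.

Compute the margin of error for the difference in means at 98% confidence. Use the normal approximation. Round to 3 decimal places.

Standard errors of each mean: 19.8/√246 = 1.2624 and 9.3/√58 = 1.2211.
SE(x̄₁ − x̄₂) = √(1.2624² + 1.2211²) = 1.7563 for independent samples with unequal variances.
With z* = 2.326, the margin is 2.326 × 1.7563 = 4.0852.

4.085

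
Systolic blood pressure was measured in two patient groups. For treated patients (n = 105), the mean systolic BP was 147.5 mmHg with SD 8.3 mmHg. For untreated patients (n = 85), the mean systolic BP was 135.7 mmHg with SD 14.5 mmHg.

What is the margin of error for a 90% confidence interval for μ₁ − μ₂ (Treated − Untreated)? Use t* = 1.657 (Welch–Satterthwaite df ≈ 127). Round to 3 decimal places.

SE₁ = s₁/√n₁ = 8.3/√105 = 0.8100; SE₂ = 14.5/√85 = 1.5727.
Independent samples, unequal variances: SE_diff = √(SE₁² + SE₂²) = √(0.6561 + 2.47338529) = 1.7690.
t* = 1.657, so margin of error = 1.657 × 1.7690 = 2.9312.

2.931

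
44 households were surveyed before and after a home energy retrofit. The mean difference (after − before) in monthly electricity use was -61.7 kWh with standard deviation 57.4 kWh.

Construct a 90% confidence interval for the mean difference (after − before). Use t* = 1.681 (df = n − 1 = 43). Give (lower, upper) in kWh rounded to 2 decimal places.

(-76.25, -47.15)

Paired design: SE = s_d/√n = 57.4/√44 = 8.6534.
t* = 1.681; margin of error = 1.681 × 8.6534 = 14.5464.
-61.7 ± 14.5464 → (-76.25, -47.15).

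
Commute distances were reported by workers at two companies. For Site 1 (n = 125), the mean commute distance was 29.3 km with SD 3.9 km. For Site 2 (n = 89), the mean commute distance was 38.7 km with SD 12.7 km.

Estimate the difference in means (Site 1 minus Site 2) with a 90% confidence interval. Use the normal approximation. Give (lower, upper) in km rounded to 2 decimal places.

Per-group SEs: s₁/√n₁ = 3.9/√125 = 0.3488, s₂/√n₂ = 12.7/√89 = 1.3462.
Unpooled SE of the difference: √(0.12166144 + 1.81225444) = 1.3907.
Margin of error = z* · SE = 1.645 × 1.3907 = 2.2877.
x̄₁ − x̄₂ = 29.3 − 38.7 = -9.4000.
CI: -9.4000 ± 2.2877 = (-11.69, -7.11).

(-11.69, -7.11)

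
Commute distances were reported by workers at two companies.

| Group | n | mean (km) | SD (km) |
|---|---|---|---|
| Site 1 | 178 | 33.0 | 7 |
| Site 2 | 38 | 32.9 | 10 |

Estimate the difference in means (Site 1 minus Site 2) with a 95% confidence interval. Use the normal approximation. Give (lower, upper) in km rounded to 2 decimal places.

(-3.24, 3.44)

Per-group SEs: s₁/√n₁ = 7/√178 = 0.5247, s₂/√n₂ = 10/√38 = 1.6222.
Unpooled SE of the difference: √(0.27531009 + 2.63153284) = 1.7049.
Margin of error = z* · SE = 1.960 × 1.7049 = 3.3416.
x̄₁ − x̄₂ = 33.0 − 32.9 = 0.1000.
CI: 0.1000 ± 3.3416 = (-3.24, 3.44).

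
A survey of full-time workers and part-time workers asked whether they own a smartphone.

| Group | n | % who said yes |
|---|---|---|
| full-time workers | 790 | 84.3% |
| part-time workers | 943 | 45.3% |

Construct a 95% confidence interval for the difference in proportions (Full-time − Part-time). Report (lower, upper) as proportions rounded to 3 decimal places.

(0.349, 0.431)

Each SE is √(p̂(1−p̂)/n): √(0.8430·0.1570/790) = 0.01294 and √(0.4530·0.5470/943) = 0.01621.
SE(p̂₁ − p̂₂) = √(SE₁² + SE₂²) = √(0.0001674436 + 0.0002627641) = 0.02074, since the two samples are independent.
At 95% confidence z* = 1.960; margin = 1.960 × 0.02074 = 0.04065.
The difference is 0.8430 − 0.4530 = 0.3900, so the interval is 0.3900 ± 0.04065 = (0.349, 0.431).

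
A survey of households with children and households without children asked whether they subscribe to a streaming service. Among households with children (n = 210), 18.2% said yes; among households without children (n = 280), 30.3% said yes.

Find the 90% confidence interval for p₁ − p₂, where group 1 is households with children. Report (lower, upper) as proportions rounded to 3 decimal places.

(-0.184, -0.058)

The two standard errors are √(0.1820×0.8180/210) = 0.02663 and √(0.3030×0.6970/280) = 0.02746.
Because the samples are independent, SE_diff = √(0.02663² + 0.02746²) = 0.03825.
Using z* = 1.645 for 90%, ME = 1.645 × 0.03825 = 0.06292.
p̂₁ − p̂₂ = -0.1210; interval -0.1210 ± 0.06292 gives (-0.184, -0.058).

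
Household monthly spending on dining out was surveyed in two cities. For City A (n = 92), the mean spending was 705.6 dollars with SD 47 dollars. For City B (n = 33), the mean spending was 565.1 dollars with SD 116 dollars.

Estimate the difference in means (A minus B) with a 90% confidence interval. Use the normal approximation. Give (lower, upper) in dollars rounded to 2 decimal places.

Per-group SEs: s₁/√n₁ = 47/√92 = 4.9001, s₂/√n₂ = 116/√33 = 20.1930.
Unpooled SE of the difference: √(24.01098001 + 407.757249) = 20.7790.
Margin of error = z* · SE = 1.645 × 20.7790 = 34.1815.
x̄₁ − x̄₂ = 705.6 − 565.1 = 140.5000.
CI: 140.5000 ± 34.1815 = (106.32, 174.68).

(106.32, 174.68)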